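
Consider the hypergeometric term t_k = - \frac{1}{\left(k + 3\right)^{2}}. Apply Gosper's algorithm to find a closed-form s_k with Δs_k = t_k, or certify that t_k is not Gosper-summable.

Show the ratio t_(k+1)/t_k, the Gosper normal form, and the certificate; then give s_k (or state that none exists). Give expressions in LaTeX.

r(k) = (k + 3)**2/(k + 4)**2 after simplifying.
Take A(k)=k**2 + 6*k + 9, B(k)=k**2 + 8*k + 16, C(k)=1.
Key eq: (k**2 + 6*k + 9)·f(k+1) = (k**2 + 6*k + 9)·f(k) + (1).
d = 0 from the (2,2,0) case.
Generic f = c0 gives residual -1; -1 = 0 cannot hold, so t_k is not Gosper-summable.

none — t_k is not Gosper-summable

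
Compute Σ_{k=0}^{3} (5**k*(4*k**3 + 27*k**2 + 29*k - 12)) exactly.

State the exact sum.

Σ = 58128

The ratio is 5*(4*k**3 + 39*k**2 + 95*k + 48)/(4*k**3 + 27*k**2 + 29*k - 12).
Take A(k)=5, B(k)=1, C(k)=k**3 + 27*k**2/4 + 29*k/4 - 3.
f must satisfy (5)·f(k+1) − (1)·f(k) = k**3 + 27*k**2/4 + 29*k/4 - 3.
deg f ≤ 3 (via 0,0,3).
Solve for f: f(k) = (k**3 + 3*k**2 - 4*k - 3)/4 (degree 3 ≤ 3).
Get s_k = R·t_k = 5**k*(k**3 + 3*k**2 - 4*k - 3) with R(k) = B(k−1)f(k)/C(k) = (k**3 + 3*k**2 - 4*k - 3)/(4*k**3 + 27*k**2 + 29*k - 12).
Verify: 5**k*(4*k**3 + 27*k**2 + 29*k - 12) matches t_k.
Σ_(k=0)^(3) t_k = s_(4) − s_(0) = 58125 − (-3) = 58128.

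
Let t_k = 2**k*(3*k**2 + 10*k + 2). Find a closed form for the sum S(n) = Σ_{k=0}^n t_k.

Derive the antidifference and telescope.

r(k) = 2*(3*k**2 + 16*k + 15)/(3*k**2 + 10*k + 2) after simplifying.
A = 2, B = 1, C = k**2 + 10*k/3 + 2/3.
f must satisfy (2)·f(k+1) − (1)·f(k) = k**2 + 10*k/3 + 2/3.
Degrees (0,0,2) ⇒ d ≤ 2.
Coefficient equations give f(k) = k*(3*k - 2)/3.
Get s_k = R·t_k = 2**k*k*(3*k - 2) with R(k) = B(k−1)f(k)/C(k) = k*(3*k - 2)/(3*k**2 + 10*k + 2).
s_(k+1) − s_k = 2**k*(3*k**2 + 10*k + 2) = t_k.
Telescope: S(n) = s_(n+1) − s_(0) = 2**(n + 1)*(3*n**2 + 4*n + 1) − (0) = 2**(n + 1)*(3*n**2 + 4*n + 1).

S(n) = 2**(n + 1)*(3*n**2 + 4*n + 1)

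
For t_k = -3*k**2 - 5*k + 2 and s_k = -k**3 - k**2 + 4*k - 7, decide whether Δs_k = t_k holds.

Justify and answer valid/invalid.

s_(k+1) = -k**3 - 4*k**2 - k - 5
s_(k+1) − s_k = -3*k**2 - 5*k + 2
(s_(k+1) − s_k) − t_k = 0

Valid — Δs_k = t_k.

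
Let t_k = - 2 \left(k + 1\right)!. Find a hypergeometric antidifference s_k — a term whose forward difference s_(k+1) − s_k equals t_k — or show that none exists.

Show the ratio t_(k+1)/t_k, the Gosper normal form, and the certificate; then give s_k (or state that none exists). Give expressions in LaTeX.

t_(k+1)/t_k = k + 2.
Factor: A=k + 2; B=1; C=1.
Key eq: (k + 2)·f(k+1) = (1)·f(k) + (1).
From deg A=1, deg B=0, deg C=0: d=-1.
Bound -1 < 0, so the key equation has no polynomial solution.

none — t_k is not Gosper-summable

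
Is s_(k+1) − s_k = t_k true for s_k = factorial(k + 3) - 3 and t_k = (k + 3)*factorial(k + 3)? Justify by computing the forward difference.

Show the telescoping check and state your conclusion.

s_(k+1) = factorial(k + 4) - 3
s_(k+1) − s_k = (k + 3)*factorial(k + 3)
(s_(k+1) − s_k) − t_k = 0

Valid — Δs_k = t_k.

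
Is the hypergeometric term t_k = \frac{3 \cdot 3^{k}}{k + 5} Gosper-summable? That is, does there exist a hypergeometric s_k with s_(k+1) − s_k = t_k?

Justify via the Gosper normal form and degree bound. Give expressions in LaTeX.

The ratio is 3*(k + 5)/(k + 6).
Normal form (A,B,C) = (3*k + 15, k + 6, 1).
Set up (3*k + 15)·f(k+1) − (k + 5)·f(k) − (1) = 0.
d = -1 from the (1,1,0) case.
Negative degree bound (-1): no f exists, t_k not Gosper-summable.

No — key equation has no polynomial f.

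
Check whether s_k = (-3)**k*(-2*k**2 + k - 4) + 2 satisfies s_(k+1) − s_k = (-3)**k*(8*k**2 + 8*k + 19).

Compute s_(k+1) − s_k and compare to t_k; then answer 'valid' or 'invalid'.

valid; difference matches t_k

s_(k+1) = (-3)**(k + 1)*(k - 2*(k + 1)**2 - 3) + 2
s_(k+1) − s_k = (-3)**k*(8*k**2 + 8*k + 19)
(s_(k+1) − s_k) − t_k = 0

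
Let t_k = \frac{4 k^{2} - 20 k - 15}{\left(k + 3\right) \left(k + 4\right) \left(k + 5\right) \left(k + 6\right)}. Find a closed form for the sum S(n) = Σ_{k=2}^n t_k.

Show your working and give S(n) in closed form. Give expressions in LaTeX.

S(n) = \frac{9 n^{3} - 145 n^{2} - 174 n + 310}{70 \left(n^{3} + 15 n^{2} + 74 n + 120\right)}

The ratio is (4*k**3 - 67*k - 93)/(4*k**3 + 8*k**2 - 155*k - 105).
Normal form (A,B,C) = (k + 3, k + 7, k**2 - 5*k - 15/4).
Key eq: (k + 3)·f(k+1) = (k + 6)·f(k) + (k**2 - 5*k - 15/4).
Degrees (1,1,2) ⇒ d ≤ 3.
Coefficient equations give f(k) = k*(k**2 - 68*k - 33)/80.
Get s_k = R·t_k = k*(k**2 - 68*k - 33)/(20*(k + 3)*(k + 4)*(k + 5)) with R(k) = B(k−1)f(k)/C(k) = k*(k + 6)*(k**2 - 68*k - 33)/(20*(4*k**2 - 20*k - 15)).
Δs = (4*k**2 - 20*k - 15)/(k**4 + 18*k**3 + 119*k**2 + 342*k + 360), as required.
s_(n+1) = (n**3 - 65*n**2 - 166*n - 100)/(20*(n**3 + 15*n**2 + 74*n + 120)) and s_(2) = -11/140, so S(n) = (9*n**3 - 145*n**2 - 174*n + 310)/(70*(n**3 + 15*n**2 + 74*n + 120)).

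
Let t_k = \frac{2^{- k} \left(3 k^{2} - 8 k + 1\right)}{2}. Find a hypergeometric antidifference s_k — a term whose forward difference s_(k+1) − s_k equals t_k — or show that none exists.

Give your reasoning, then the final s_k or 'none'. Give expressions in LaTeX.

s_k = 2^{- k} \left(- 3 k^{2} + 2 k - 2\right)

Step 1: r(k) = (3*k**2 - 2*k - 4)/(2*(3*k**2 - 8*k + 1)).
Normal form (A,B,C) = (1/2, 1, k**2 - 8*k/3 + 1/3).
Set up (1/2)·f(k+1) − (1)·f(k) − (k**2 - 8*k/3 + 1/3) = 0.
From deg A=0, deg B=0, deg C=2: d=2.
Match coefficients ⇒ f(k) = -2*(3*k**2 - 2*k + 2)/3.
Then R = B(k−1)f/C = -2*(3*k**2 - 2*k + 2)/(3*k**2 - 8*k + 1), so s_k = R(k)·t_k = (-3*k**2 + 2*k - 2)/2**k.
Δs = (3*k**2 - 8*k + 1)/(2*2**k), as required.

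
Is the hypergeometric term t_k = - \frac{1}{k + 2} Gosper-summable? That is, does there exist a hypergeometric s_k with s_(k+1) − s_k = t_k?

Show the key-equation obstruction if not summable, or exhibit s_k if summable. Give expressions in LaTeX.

Compute t_(k+1)/t_k: get (k + 2)/(k + 3).
Take A(k)=k + 2, B(k)=k + 3, C(k)=1.
Solve (k + 2)·f(k+1) − (k + 2)·f(k) = 1.
From deg A=1, deg B=1, deg C=0: d=0.
Put f(k) = c0: A·f(k+1) − B(k−1)·f(k) − C = -1; need -1 = 0 — inconsistent ⇒ no f, not summable.

No — t_k has no hypergeometric antidifference.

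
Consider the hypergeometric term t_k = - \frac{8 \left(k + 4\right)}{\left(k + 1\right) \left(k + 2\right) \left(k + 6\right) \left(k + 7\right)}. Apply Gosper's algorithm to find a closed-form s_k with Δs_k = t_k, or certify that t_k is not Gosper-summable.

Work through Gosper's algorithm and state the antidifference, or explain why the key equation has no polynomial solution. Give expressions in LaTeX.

The ratio is (k + 1)*(k + 5)*(k + 6)/((k + 3)*(k + 4)*(k + 8)).
Normal form (A,B,C) = (k + 1, k + 8, k**4 + 16*k**3 + 95*k**2 + 248*k + 240).
Set up (k + 1)·f(k+1) − (k + 7)·f(k) − (k**4 + 16*k**3 + 95*k**2 + 248*k + 240) = 0.
From deg A=1, deg B=1, deg C=4: d=6.
A polynomial solution: f(k) = k*(k + 2)*(k + 3)*(k + 4)*(k + 5)*(k + 7)/12.
So s_k = (B(k−1)f/C)·t_k = (k*(k + 2)*(k + 7)**2/(12*(k + 4)))·t_k = 2*k*(-k - 7)/(3*(k**2 + 7*k + 6)).
Δs = 8*(-k - 4)/(k**4 + 16*k**3 + 83*k**2 + 152*k + 84), as required.

s_k = \frac{2 k \left(- k - 7\right)}{3 \left(k^{2} + 7 k + 6\right)}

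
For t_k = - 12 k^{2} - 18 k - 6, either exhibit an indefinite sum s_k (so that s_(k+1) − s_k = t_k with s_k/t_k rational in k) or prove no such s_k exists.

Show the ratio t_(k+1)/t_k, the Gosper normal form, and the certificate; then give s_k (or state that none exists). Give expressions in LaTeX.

s_k = k \left(- 4 k^{2} - 3 k + 1\right)

The ratio is (2*k**2 + 7*k + 6)/(2*k**2 + 3*k + 1).
Normal form (A,B,C) = (1, 1, k**2 + 3*k/2 + 1/2).
f must satisfy (1)·f(k+1) − (1)·f(k) = k**2 + 3*k/2 + 1/2.
d = 3 from the (0,0,2) case.
Solve for f: f(k) = k*(k + 1)*(4*k - 1)/12 (degree 3 ≤ 3).
Certificate R = B(k−1)f/C = k*(4*k - 1)/(6*(2*k + 1)) gives s_k = k*(-4*k**2 - 3*k + 1).
Δs = -12*k**2 - 18*k - 6, as required.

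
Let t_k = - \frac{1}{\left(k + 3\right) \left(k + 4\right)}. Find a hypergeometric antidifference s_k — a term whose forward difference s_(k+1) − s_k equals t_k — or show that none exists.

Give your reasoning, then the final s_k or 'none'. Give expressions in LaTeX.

The ratio is (k + 3)/(k + 5).
Gosper form: A/B · C(k+1)/C(k) with A=k + 3, B=k + 5, C=1.
Need (k + 3)·f(k+1) − (k + 4)·f(k) = 1.
Bound: deg f ≤ 1.
A polynomial solution: f(k) = k/3.
Get s_k = R·t_k = -k/(3*k + 9) with R(k) = B(k−1)f(k)/C(k) = k*(k + 4)/3.
s_(k+1) − s_k = -1/(k**2 + 7*k + 12) = t_k.

s_k = - \frac{k}{3 k + 9}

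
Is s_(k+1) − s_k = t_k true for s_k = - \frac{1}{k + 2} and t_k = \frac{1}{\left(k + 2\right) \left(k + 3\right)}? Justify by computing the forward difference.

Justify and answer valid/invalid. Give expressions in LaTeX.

valid (s_(k+1) − s_k reduces to t_k)

s_(k+1) = -1/(k + 3)
s_(k+1) − s_k = 1/((k + 2)*(k + 3))
(s_(k+1) − s_k) − t_k = 0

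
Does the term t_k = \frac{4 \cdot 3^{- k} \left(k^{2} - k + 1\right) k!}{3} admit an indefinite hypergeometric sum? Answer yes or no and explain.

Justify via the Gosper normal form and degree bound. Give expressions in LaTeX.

Yes. s_k = 4 \cdot 3^{- k} k k!.

r(k) = -(k + 1)*(k - (k + 1)**2)/(3*k**2 - 3*k + 3) after simplifying.
Factor: A=k/3 + 1/3; B=1; C=k**2 - k + 1.
Solve (k/3 + 1/3)·f(k+1) − (1)·f(k) = k**2 - k + 1.
deg f ≤ 1 (via 1,0,2).
Match coefficients ⇒ f(k) = 3*k.
So s_k = (B(k−1)f/C)·t_k = (3*k/(k**2 - k + 1))·t_k = 4*k*factorial(k)/3**k.
s_(k+1) − s_k = 4*(k**2 - k + 1)*factorial(k)/(3*3**k) = t_k.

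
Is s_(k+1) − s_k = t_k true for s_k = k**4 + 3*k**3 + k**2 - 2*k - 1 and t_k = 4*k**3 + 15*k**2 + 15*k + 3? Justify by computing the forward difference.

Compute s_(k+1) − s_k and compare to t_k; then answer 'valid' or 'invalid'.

s_(k+1) = k**4 + 7*k**3 + 16*k**2 + 13*k + 2
s_(k+1) − s_k = 4*k**3 + 15*k**2 + 15*k + 3
(s_(k+1) − s_k) − t_k = 0

valid; difference matches t_k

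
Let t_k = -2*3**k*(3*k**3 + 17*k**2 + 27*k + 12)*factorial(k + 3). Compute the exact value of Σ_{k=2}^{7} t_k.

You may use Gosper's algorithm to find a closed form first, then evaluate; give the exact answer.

Σ = -33522447965760

r(k) = 3*(3*k**4 + 38*k**3 + 174*k**2 + 339*k + 236)/(3*k**3 + 17*k**2 + 27*k + 12) after simplifying.
Normal form (A,B,C) = (3*k + 12, 1, k**3 + 17*k**2/3 + 9*k + 4).
Key eq: (3*k + 12)·f(k+1) = (1)·f(k) + (k**3 + 17*k**2/3 + 9*k + 4).
Degrees (1,0,3) ⇒ d ≤ 2.
Coefficient equations give f(k) = k**2/3.
So s_k = (B(k−1)f/C)·t_k = (k**2/(3*k**3 + 17*k**2 + 27*k + 12))·t_k = -2*3**k*k**2*factorial(k + 3).
s_(k+1) − s_k = -2*3**k*(3*k**3 + 17*k**2 + 27*k + 12)*factorial(k + 3) = t_k.
Evaluate s at k=8 and k=2: -33522447974400 and -8640; difference -33522447965760.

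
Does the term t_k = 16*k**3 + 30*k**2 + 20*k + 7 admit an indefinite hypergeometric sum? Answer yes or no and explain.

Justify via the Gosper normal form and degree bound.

Yes. s_k = k*(4*k**3 + 2*k**2 - k + 2).

Compute t_(k+1)/t_k: get (16*k**3 + 78*k**2 + 128*k + 73)/(16*k**3 + 30*k**2 + 20*k + 7).
A = 1, B = 1, C = k**3 + 15*k**2/8 + 5*k/4 + 7/16.
Key eq: (1)·f(k+1) = (1)·f(k) + (k**3 + 15*k**2/8 + 5*k/4 + 7/16).
deg f ≤ 4 (via 0,0,3).
Coefficient equations give f(k) = k*(4*k**3 + 2*k**2 - k + 2)/16.
Then R = B(k−1)f/C = k*(4*k**3 + 2*k**2 - k + 2)/(16*k**3 + 30*k**2 + 20*k + 7), so s_k = R(k)·t_k = k*(4*k**3 + 2*k**2 - k + 2).
Check: Δs_k = 16*k**3 + 30*k**2 + 20*k + 7. ✓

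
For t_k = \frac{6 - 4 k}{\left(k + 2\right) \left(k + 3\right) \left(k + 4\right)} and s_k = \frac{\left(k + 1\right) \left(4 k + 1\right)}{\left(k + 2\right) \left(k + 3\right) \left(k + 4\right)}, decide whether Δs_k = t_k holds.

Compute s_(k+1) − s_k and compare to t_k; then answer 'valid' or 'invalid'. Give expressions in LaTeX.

s_(k+1) = (k + 2)*(4*k + 5)/((k + 3)*(k + 4)*(k + 5))
s_(k+1) − s_k = (-4*k**2 + 10*k + 15)/(k**4 + 14*k**3 + 71*k**2 + 154*k + 120)
(s_(k+1) − s_k) − t_k = 3*(8*k - 5)/(k**4 + 14*k**3 + 71*k**2 + 154*k + 120)

Invalid: residual \frac{3 \left(8 k - 5\right)}{k^{4} + 14 k^{3} + 71 k^{2} + 154 k + 120} ≠ 0.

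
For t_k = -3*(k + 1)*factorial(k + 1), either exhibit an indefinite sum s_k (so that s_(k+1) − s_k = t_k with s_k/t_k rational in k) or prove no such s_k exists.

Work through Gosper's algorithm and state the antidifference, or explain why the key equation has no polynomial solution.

s_k = -3*factorial(k + 1)

Step 1: r(k) = (k + 2)**2/(k + 1).
So A=k + 2 and B=1, with C=k + 1.
Solve (k + 2)·f(k+1) − (1)·f(k) = k + 1.
From deg A=1, deg B=0, deg C=1: d=0.
Solve for f: f(k) = 1 (degree 0 ≤ 0).
R(k) = B(k−1)·f(k)/C(k) = 1/(k + 1); s_k = R·t_k = -3*factorial(k + 1).
s_(k+1) − s_k = -3*(k + 1)*factorial(k + 1) = t_k.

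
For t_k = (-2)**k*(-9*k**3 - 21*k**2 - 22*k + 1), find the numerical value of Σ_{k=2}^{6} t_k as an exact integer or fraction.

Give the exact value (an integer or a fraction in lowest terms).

Σ = -137700

Ratio r(k) = 2*(-9*k**3 - 48*k**2 - 91*k - 51)/(9*k**3 + 21*k**2 + 22*k - 1).
So A=-2 and B=1, with C=k**3 + 7*k**2/3 + 22*k/9 - 1/9.
f must satisfy (-2)·f(k+1) − (1)·f(k) = k**3 + 7*k**2/3 + 22*k/9 - 1/9.
Degrees (0,0,3) ⇒ d ≤ 3.
Coefficient equations give f(k) = -(3*k**3 + k**2 - 3)/9.
So s_k = (B(k−1)f/C)·t_k = (-(3*k**3 + k**2 - 3)/(9*k**3 + 21*k**2 + 22*k - 1))·t_k = (-2)**k*(3*k**3 + k**2 - 3).
Δs = (-2)**k*(-9*k**3 - 21*k**2 - 22*k + 1), as required.
Sum = s_(7) − s_(2); s_(7) = -137600, s_(2) = 100 ⇒ -137700.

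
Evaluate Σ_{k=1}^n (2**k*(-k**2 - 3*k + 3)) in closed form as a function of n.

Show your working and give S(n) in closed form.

r(k) = 2*(3*k + (k + 1)**2)/(k**2 + 3*k - 3) after simplifying.
A = 2, B = 1, C = k**2 + 3*k - 3.
Solve (2)·f(k+1) − (1)·f(k) = k**2 + 3*k - 3.
From deg A=0, deg B=0, deg C=2: d=2.
Solve for f: f(k) = k**2 - k - 3 (degree 2 ≤ 2).
Get s_k = R·t_k = 2**k*(-k**2 + k + 3) with R(k) = B(k−1)f(k)/C(k) = (k**2 - k - 3)/(k**2 + 3*k - 3).
Check: Δs_k = 2**k*(-k**2 - 3*k + 3). ✓
Σ_(k=1)^n t_k = s_(n+1) − s_(1) = (2**(n + 1)*(-n**2 - n + 3)) − (6), i.e. -2*2**n*n**2 - 2*2**n*n + 6*2**n - 6.

S(n) = -2*2**n*n**2 - 2*2**n*n + 6*2**n - 6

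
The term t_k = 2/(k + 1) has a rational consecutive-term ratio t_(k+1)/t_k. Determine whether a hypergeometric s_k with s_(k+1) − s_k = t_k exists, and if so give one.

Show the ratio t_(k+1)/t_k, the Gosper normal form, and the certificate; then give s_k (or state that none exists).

t_(k+1)/t_k = (k + 1)/(k + 2).
So A=k + 1 and B=k + 2, with C=1.
f must satisfy (k + 1)·f(k+1) − (k + 1)·f(k) = 1.
d = 0 from the (1,1,0) case.
f = c0 ⇒ A·f(k+1) − B(k−1)·f(k) − C = -1. The system {-1 = 0} is inconsistent; no antidifference.

not Gosper-summable; s_k does not exist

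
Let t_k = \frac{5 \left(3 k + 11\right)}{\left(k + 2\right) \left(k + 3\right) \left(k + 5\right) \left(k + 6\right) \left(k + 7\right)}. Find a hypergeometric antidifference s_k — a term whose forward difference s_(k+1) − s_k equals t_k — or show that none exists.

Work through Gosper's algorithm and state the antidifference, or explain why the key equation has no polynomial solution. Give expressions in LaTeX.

s_k = \frac{k \left(k^{2} + 13 k + 52\right)}{12 \left(k^{3} + 13 k^{2} + 52 k + 60\right)}

Ratio r(k) = (k + 2)*(k + 5)*(3*k + 14)/((k + 4)*(k + 8)*(3*k + 11)).
Take A(k)=k + 2, B(k)=k + 8, C(k)=k**2 + 23*k/3 + 44/3.
Set up (k + 2)·f(k+1) − (k + 7)·f(k) − (k**2 + 23*k/3 + 44/3) = 0.
From deg A=1, deg B=1, deg C=2: d=5.
Coefficient equations give f(k) = k*(k + 3)*(k + 4)*(k**2 + 13*k + 52)/180.
R(k) = B(k−1)·f(k)/C(k) = k*(k + 3)*(k + 7)*(k**2 + 13*k + 52)/(60*(3*k + 11)); s_k = R·t_k = k*(k**2 + 13*k + 52)/(12*(k**3 + 13*k**2 + 52*k + 60)).
Verify: 5*(3*k + 11)/(k**5 + 23*k**4 + 203*k**3 + 853*k**2 + 1692*k + 1260) matches t_k.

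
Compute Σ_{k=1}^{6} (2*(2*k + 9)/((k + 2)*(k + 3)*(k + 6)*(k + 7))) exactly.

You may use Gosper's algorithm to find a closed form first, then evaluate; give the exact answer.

r(k) = (k + 2)*(k + 6)*(2*k + 11)/((k + 4)*(k + 8)*(2*k + 9)) after simplifying.
Take A(k)=k + 2, B(k)=k + 8, C(k)=k**3 + 27*k**2/2 + 121*k/2 + 90.
Need (k + 2)·f(k+1) − (k + 7)·f(k) = k**3 + 27*k**2/2 + 121*k/2 + 90.
deg f ≤ 5 (via 1,1,3).
Solve for f: f(k) = k*(k + 3)*(k + 4)*(k + 5)*(k + 8)/24 (degree 5 ≤ 5).
Certificate R = B(k−1)f/C = k*(k + 3)*(k + 7)*(k + 8)/(12*(2*k + 9)) gives s_k = k*(k + 8)/(6*(k**2 + 8*k + 12)).
s_(k+1) − s_k = 2*(2*k + 9)/(k**4 + 18*k**3 + 113*k**2 + 288*k + 252) = t_k.
Σ_(k=1)^(6) t_k = s_(7) − s_(1) = 35/234 − (1/14) = 64/819.

Σ = 64/819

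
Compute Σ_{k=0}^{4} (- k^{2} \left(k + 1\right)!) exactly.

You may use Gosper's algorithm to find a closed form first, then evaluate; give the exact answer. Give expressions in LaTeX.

r(k) = (k + 1)**2*(k + 2)/k**2 after simplifying.
Take A(k)=k + 2, B(k)=1, C(k)=k**2.
Solve (k + 2)·f(k+1) − (1)·f(k) = k**2.
Degrees (1,0,2) ⇒ d ≤ 1.
Coefficient equations give f(k) = k - 2.
R(k) = B(k−1)·f(k)/C(k) = (k - 2)/k**2; s_k = R·t_k = -(k - 2)*factorial(k + 1).
Δs = -k**2*factorial(k + 1), as required.
Evaluate s at k=5 and k=0: -2160 and 2; difference -2162.

Σ = -2162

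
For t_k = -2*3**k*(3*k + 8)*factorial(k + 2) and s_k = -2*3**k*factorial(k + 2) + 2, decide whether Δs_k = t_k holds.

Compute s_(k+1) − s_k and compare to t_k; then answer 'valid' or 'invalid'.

s_(k+1) = -2*3**(k + 1)*factorial(k + 3) + 2
s_(k+1) − s_k = -2*3**k*(3*k + 8)*factorial(k + 2)
(s_(k+1) − s_k) − t_k = 0

Valid: the claim telescopes to t_k.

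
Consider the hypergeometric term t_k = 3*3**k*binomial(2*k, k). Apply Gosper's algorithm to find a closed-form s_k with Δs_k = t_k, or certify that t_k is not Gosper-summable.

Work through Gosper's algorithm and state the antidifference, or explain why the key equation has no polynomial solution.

Ratio r(k) = 6*(2*k + 1)/(k + 1).
So A=12*k + 6 and B=k + 1, with C=1.
Key eq: (12*k + 6)·f(k+1) = (k)·f(k) + (1).
From deg A=1, deg B=1, deg C=0: d=-1.
deg f ≤ -1 is impossible — no certificate.

none (Gosper's algorithm certifies no s_k)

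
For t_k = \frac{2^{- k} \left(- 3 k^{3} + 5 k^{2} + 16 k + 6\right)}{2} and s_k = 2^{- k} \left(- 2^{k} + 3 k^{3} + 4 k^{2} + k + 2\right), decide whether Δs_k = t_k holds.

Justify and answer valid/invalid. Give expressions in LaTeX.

s_(k+1) = (-2*2**k + 3*k**3 + 13*k**2 + 18*k + 10)/(2*2**k)
s_(k+1) − s_k = (-3*k**3 + 5*k**2 + 16*k + 6)/(2*2**k)
(s_(k+1) − s_k) − t_k = 0

Valid: the claim telescopes to t_k.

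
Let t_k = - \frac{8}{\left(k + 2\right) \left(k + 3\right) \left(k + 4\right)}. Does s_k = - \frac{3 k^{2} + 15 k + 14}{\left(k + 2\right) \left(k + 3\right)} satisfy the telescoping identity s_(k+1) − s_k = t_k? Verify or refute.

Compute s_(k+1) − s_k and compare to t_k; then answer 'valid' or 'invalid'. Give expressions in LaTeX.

valid (s_(k+1) − s_k reduces to t_k)

s_(k+1) = (-15*k - 3*(k + 1)**2 - 29)/((k + 3)*(k + 4))
s_(k+1) − s_k = -8/(k**3 + 9*k**2 + 26*k + 24)
(s_(k+1) − s_k) − t_k = 0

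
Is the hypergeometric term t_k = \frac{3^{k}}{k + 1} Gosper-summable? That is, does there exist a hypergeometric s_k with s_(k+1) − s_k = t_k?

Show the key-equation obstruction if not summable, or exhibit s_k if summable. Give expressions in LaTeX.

r(k) = 3*(k + 1)/(k + 2) after simplifying.
So A=3*k + 3 and B=k + 2, with C=1.
Need (3*k + 3)·f(k+1) − (k + 1)·f(k) = 1.
deg f ≤ -1 (via 1,1,0).
Bound -1 < 0, so the key equation has no polynomial solution.

No — t_k has no hypergeometric antidifference.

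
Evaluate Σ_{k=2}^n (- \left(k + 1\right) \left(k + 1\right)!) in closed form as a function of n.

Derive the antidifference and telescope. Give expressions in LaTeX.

r(k) = (k + 2)**2/(k + 1) after simplifying.
Gosper form: A/B · C(k+1)/C(k) with A=k + 2, B=1, C=k + 1.
Solve (k + 2)·f(k+1) − (1)·f(k) = k + 1.
d = 0 from the (1,0,1) case.
A polynomial solution: f(k) = 1.
So s_k = (B(k−1)f/C)·t_k = (1/(k + 1))·t_k = -factorial(k + 1).
Δs = -(k + 1)*factorial(k + 1), as required.
Σ_(k=2)^n t_k = s_(n+1) − s_(2) = (-factorial(n + 2)) − (-6), i.e. 6 - factorial(n + 2).

S(n) = 6 - \left(n + 2\right)!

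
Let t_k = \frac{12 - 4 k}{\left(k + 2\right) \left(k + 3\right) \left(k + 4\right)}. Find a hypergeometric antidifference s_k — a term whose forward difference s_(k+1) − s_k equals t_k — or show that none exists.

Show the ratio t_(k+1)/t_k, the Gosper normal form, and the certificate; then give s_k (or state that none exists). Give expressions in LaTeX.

s_k = \frac{k \left(k + 17\right)}{3 \left(k + 2\right) \left(k + 3\right)}

The ratio is (k - 2)*(k + 2)/((k - 3)*(k + 5)).
Gosper form: A/B · C(k+1)/C(k) with A=k + 2, B=k + 5, C=k - 3.
f must satisfy (k + 2)·f(k+1) − (k + 4)·f(k) = k - 3.
From deg A=1, deg B=1, deg C=1: d=2.
Solving with deg f ≤ 2: f(k) = -k*(k + 17)/12.
R(k) = B(k−1)·f(k)/C(k) = -k*(k + 4)*(k + 17)/(12*(k - 3)); s_k = R·t_k = k*(k + 17)/(3*(k + 2)*(k + 3)).
Check: Δs_k = 4*(3 - k)/(k**3 + 9*k**2 + 26*k + 24). ✓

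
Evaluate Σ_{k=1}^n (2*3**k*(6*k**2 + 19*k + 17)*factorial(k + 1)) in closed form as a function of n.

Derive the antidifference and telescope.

Compute t_(k+1)/t_k: get 3*(6*k**3 + 43*k**2 + 104*k + 84)/(6*k**2 + 19*k + 17).
Take A(k)=3*k + 6, B(k)=1, C(k)=k**2 + 19*k/6 + 17/6.
f must satisfy (3*k + 6)·f(k+1) − (1)·f(k) = k**2 + 19*k/6 + 17/6.
From deg A=1, deg B=0, deg C=2: d=1.
Match coefficients ⇒ f(k) = (2*k + 1)/6.
So s_k = (B(k−1)f/C)·t_k = ((2*k + 1)/(6*k**2 + 19*k + 17))·t_k = 2*3**k*(2*k + 1)*factorial(k + 1).
Δs = 2*3**k*(6*k**2 + 19*k + 17)*factorial(k + 1), as required.
Telescope: S(n) = s_(n+1) − s_(1) = 6*3**n*(2*n + 3)*factorial(n + 2) − (36) = 12*3**n*n*factorial(n + 2) + 18*3**n*factorial(n + 2) - 36.

S(n) = 12*3**n*n*factorial(n + 2) + 18*3**n*factorial(n + 2) - 36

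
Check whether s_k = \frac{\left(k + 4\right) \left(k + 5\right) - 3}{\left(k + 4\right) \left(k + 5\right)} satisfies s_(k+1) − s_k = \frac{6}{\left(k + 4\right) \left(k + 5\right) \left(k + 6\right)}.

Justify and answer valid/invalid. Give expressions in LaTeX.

s_(k+1) = ((k + 5)*(k + 6) - 3)/((k + 5)*(k + 6))
s_(k+1) − s_k = 6/(k**3 + 15*k**2 + 74*k + 120)
(s_(k+1) − s_k) − t_k = 0

Valid: the claim telescopes to t_k.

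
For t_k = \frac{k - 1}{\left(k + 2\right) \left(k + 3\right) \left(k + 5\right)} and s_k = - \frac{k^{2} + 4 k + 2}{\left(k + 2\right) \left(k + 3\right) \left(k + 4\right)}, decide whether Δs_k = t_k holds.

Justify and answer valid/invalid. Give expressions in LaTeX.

valid (s_(k+1) − s_k reduces to t_k)

s_(k+1) = (-4*k - (k + 1)**2 - 6)/((k + 3)*(k + 4)*(k + 5))
s_(k+1) − s_k = (k - 1)/(k**3 + 10*k**2 + 31*k + 30)
(s_(k+1) − s_k) − t_k = 0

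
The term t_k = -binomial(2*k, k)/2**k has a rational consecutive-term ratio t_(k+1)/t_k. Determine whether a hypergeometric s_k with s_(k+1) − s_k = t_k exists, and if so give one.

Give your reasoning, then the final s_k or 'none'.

none (Gosper's algorithm certifies no s_k)

Compute t_(k+1)/t_k: get (2*k + 1)/(k + 1).
Gosper form: A/B · C(k+1)/C(k) with A=2*k + 1, B=k + 1, C=1.
Solve (2*k + 1)·f(k+1) − (k)·f(k) = 1.
d = -1 from the (1,1,0) case.
Negative degree bound (-1): no f exists, t_k not Gosper-summable.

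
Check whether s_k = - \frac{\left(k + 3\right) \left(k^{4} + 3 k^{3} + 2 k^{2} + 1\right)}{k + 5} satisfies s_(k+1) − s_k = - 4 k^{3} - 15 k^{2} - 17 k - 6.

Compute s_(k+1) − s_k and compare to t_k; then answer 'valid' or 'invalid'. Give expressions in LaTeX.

Invalid: residual \frac{2 \left(3 k^{4} + 32 k^{3} + 90 k^{2} + 91 k + 29\right)}{k^{2} + 11 k + 30} ≠ 0.

s_(k+1) = -(k + 4)*((k + 1)**4 + 3*(k + 1)**3 + 2*(k + 1)**2 + 1)/(k + 6)
s_(k+1) − s_k = (-4*k**5 - 53*k**4 - 238*k**3 - 463*k**2 - 394*k - 122)/(k**2 + 11*k + 30)
(s_(k+1) − s_k) − t_k = 2*(3*k**4 + 32*k**3 + 90*k**2 + 91*k + 29)/(k**2 + 11*k + 30)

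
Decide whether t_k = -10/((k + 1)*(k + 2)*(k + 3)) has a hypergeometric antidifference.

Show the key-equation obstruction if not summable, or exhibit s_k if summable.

Yes. s_k = 5*k*(-k - 3)/(2*(k + 1)*(k + 2)).

Ratio r(k) = (k + 1)/(k + 4).
So A=k + 1 and B=k + 4, with C=1.
Set up (k + 1)·f(k+1) − (k + 3)·f(k) − (1) = 0.
Degrees (1,1,0) ⇒ d ≤ 2.
Solve for f: f(k) = k*(k + 3)/4 (degree 2 ≤ 2).
Then R = B(k−1)f/C = k*(k + 3)**2/4, so s_k = R(k)·t_k = 5*k*(-k - 3)/(2*(k + 1)*(k + 2)).
Check: Δs_k = -10/(k**3 + 6*k**2 + 11*k + 6). ✓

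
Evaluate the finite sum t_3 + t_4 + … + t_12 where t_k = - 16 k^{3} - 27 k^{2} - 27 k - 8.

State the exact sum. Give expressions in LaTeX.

Σ = -116720

The ratio is (16*k**3 + 75*k**2 + 129*k + 78)/(16*k**3 + 27*k**2 + 27*k + 8).
Factor: A=1; B=1; C=k**3 + 27*k**2/16 + 27*k/16 + 1/2.
Set up (1)·f(k+1) − (1)·f(k) − (k**3 + 27*k**2/16 + 27*k/16 + 1/2) = 0.
deg f ≤ 4 (via 0,0,3).
A polynomial solution: f(k) = k*(4*k**3 + k**2 + 4*k - 1)/16.
R(k) = B(k−1)·f(k)/C(k) = k*(4*k**3 + k**2 + 4*k - 1)/(16*k**3 + 27*k**2 + 27*k + 8); s_k = R·t_k = k*(-4*k**3 - k**2 - 4*k + 1).
Verify: -16*k**3 - 27*k**2 - 27*k - 8 matches t_k.
Sum = s_(13) − s_(3); s_(13) = -117104, s_(3) = -384 ⇒ -116720.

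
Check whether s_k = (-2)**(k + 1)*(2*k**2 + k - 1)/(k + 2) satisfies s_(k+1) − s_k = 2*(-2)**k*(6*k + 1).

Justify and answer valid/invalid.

s_(k+1) = (-2)**(k + 2)*(k + 2*(k + 1)**2)/(k + 3)
s_(k+1) − s_k = 2*(-2)**k*(6*k**3 + 25*k**2 + 26*k + 5)/(k**2 + 5*k + 6)
(s_(k+1) − s_k) − t_k = (-2)**(k + 1)*(6*k**2 + 15*k + 1)/(k**2 + 5*k + 6)

Invalid: residual (-2)**(k + 1)*(6*k**2 + 15*k + 1)/(k**2 + 5*k + 6) ≠ 0.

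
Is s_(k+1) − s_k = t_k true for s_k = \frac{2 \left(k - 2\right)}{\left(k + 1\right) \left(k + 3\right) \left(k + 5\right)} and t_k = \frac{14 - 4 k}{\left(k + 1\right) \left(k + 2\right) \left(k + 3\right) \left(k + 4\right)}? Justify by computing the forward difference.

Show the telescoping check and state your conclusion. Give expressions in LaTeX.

Invalid: residual \frac{6 \left(3 k^{2} + 5 k - 43\right)}{k^{6} + 21 k^{5} + 175 k^{4} + 735 k^{3} + 1624 k^{2} + 1764 k + 720} ≠ 0.

s_(k+1) = 2*(k - 1)/((k + 2)*(k + 4)*(k + 6))
s_(k+1) − s_k = 2*(-2*k**3 - 6*k**2 + 32*k + 81)/(k**6 + 21*k**5 + 175*k**4 + 735*k**3 + 1624*k**2 + 1764*k + 720)
(s_(k+1) − s_k) − t_k = 6*(3*k**2 + 5*k - 43)/(k**6 + 21*k**5 + 175*k**4 + 735*k**3 + 1624*k**2 + 1764*k + 720)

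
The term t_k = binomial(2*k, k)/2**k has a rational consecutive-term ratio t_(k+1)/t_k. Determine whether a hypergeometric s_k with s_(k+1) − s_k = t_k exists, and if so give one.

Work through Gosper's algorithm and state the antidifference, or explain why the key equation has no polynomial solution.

not Gosper-summable; s_k does not exist

Ratio r(k) = (2*k + 1)/(k + 1).
So A=2*k + 1 and B=k + 1, with C=1.
Set up (2*k + 1)·f(k+1) − (k)·f(k) − (1) = 0.
From deg A=1, deg B=1, deg C=0: d=-1.
Bound -1 < 0, so the key equation has no polynomial solution.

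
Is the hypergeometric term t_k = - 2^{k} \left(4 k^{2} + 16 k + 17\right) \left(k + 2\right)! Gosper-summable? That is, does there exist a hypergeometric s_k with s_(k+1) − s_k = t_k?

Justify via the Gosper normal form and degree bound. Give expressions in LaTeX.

Yes. s_k = - 2^{k} \left(2 k + 1\right) \left(k + 2\right)!.

The ratio is 2*(4*k**3 + 36*k**2 + 109*k + 111)/(4*k**2 + 16*k + 17).
Take A(k)=2*k + 6, B(k)=1, C(k)=k**2 + 4*k + 17/4.
Set up (2*k + 6)·f(k+1) − (1)·f(k) − (k**2 + 4*k + 17/4) = 0.
Bound: deg f ≤ 1.
Coefficient equations give f(k) = (2*k + 1)/4.
So s_k = (B(k−1)f/C)·t_k = ((2*k + 1)/(4*k**2 + 16*k + 17))·t_k = -2**k*(2*k + 1)*factorial(k + 2).
s_(k+1) − s_k = -2**k*(4*k**2 + 16*k + 17)*factorial(k + 2) = t_k.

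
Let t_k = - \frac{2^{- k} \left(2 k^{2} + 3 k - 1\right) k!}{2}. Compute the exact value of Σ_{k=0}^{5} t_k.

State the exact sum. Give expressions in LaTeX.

Compute t_(k+1)/t_k: get (k + 1)*(3*k + 2*(k + 1)**2 + 2)/(2*(2*k**2 + 3*k - 1)).
Take A(k)=k/2 + 1/2, B(k)=1, C(k)=k**2 + 3*k/2 - 1/2.
f must satisfy (k/2 + 1/2)·f(k+1) − (1)·f(k) = k**2 + 3*k/2 - 1/2.
From deg A=1, deg B=0, deg C=2: d=1.
A polynomial solution: f(k) = 2*k + 3.
Get s_k = R·t_k = -(2*k + 3)*factorial(k)/2**k with R(k) = B(k−1)f(k)/C(k) = 2*(2*k + 3)/(2*k**2 + 3*k - 1).
Δs = -(2*k**2 + 3*k - 1)*factorial(k)/(2*2**k), as required.
Σ_(k=0)^(5) t_k = s_(6) − s_(0) = -675/4 − (-3) = -663/4.

Σ = -663/4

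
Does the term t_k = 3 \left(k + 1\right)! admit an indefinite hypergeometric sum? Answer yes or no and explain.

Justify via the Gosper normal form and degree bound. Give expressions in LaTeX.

No. Not Gosper-summable.

Compute t_(k+1)/t_k: get k + 2.
A = k + 2, B = 1, C = 1.
Key eq: (k + 2)·f(k+1) = (1)·f(k) + (1).
deg f ≤ -1 (via 1,0,0).
Bound -1 < 0, so the key equation has no polynomial solution.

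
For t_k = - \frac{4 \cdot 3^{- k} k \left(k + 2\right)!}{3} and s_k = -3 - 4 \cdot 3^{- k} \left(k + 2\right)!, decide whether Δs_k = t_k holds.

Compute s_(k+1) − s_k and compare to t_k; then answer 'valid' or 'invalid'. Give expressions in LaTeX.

Valid — Δs_k = t_k.

s_(k+1) = -4*3**(-k - 1)*factorial(k + 3) - 3
s_(k+1) − s_k = -4*k*factorial(k + 2)/(3*3**k)
(s_(k+1) − s_k) − t_k = 0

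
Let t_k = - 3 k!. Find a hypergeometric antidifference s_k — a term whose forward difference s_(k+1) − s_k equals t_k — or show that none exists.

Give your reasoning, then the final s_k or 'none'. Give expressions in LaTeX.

not Gosper-summable; s_k does not exist

The ratio is k + 1.
So A=k + 1 and B=1, with C=1.
f must satisfy (k + 1)·f(k+1) − (1)·f(k) = 1.
Bound: deg f ≤ -1.
Negative degree bound (-1): no f exists, t_k not Gosper-summable.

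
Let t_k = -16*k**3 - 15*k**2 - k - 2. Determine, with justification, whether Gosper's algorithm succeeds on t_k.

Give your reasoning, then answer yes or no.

r(k) = (16*k**3 + 63*k**2 + 79*k + 34)/(16*k**3 + 15*k**2 + k + 2) after simplifying.
So A=1 and B=1, with C=k**3 + 15*k**2/16 + k/16 + 1/8.
Key eq: (1)·f(k+1) = (1)·f(k) + (k**3 + 15*k**2/16 + k/16 + 1/8).
deg f ≤ 4 (via 0,0,3).
Coefficient equations give f(k) = k*(k + 1)*(4*k**2 - 7*k + 4)/16.
So s_k = (B(k−1)f/C)·t_k = (k*(4*k**2 - 7*k + 4)/(16*k**2 - k + 2))·t_k = k*(-4*k**3 + 3*k**2 + 3*k - 4).
Verify: -16*k**3 - 15*k**2 - k - 2 matches t_k.

Yes. s_k = k*(-4*k**3 + 3*k**2 + 3*k - 4).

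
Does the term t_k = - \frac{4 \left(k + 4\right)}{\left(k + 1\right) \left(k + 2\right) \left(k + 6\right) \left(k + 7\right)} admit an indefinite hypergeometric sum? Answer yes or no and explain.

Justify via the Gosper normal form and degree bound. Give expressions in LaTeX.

r(k) = (k + 1)*(k + 5)*(k + 6)/((k + 3)*(k + 4)*(k + 8)) after simplifying.
Factor: A=k + 1; B=k + 8; C=k**4 + 16*k**3 + 95*k**2 + 248*k + 240.
Solve (k + 1)·f(k+1) − (k + 7)·f(k) = k**4 + 16*k**3 + 95*k**2 + 248*k + 240.
deg f ≤ 6 (via 1,1,4).
A polynomial solution: f(k) = k*(k + 2)*(k + 3)*(k + 4)*(k + 5)*(k + 7)/12.
Then R = B(k−1)f/C = k*(k + 2)*(k + 7)**2/(12*(k + 4)), so s_k = R(k)·t_k = k*(-k - 7)/(3*(k**2 + 7*k + 6)).
Check: Δs_k = 4*(-k - 4)/(k**4 + 16*k**3 + 83*k**2 + 152*k + 84). ✓

Yes. s_k = \frac{k \left(- k - 7\right)}{3 \left(k^{2} + 7 k + 6\right)}.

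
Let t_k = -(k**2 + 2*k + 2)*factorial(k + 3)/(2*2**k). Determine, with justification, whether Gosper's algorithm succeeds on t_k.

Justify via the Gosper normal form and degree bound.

r(k) = (k + 4)*(2*k + (k + 1)**2 + 4)/(2*(k**2 + 2*k + 2)) after simplifying.
Factor: A=k/2 + 2; B=1; C=k**2 + 2*k + 2.
Need (k/2 + 2)·f(k+1) − (1)·f(k) = k**2 + 2*k + 2.
deg f ≤ 1 (via 1,0,2).
A polynomial solution: f(k) = 2*(k - 1).
Then R = B(k−1)f/C = 2*(k - 1)/(k**2 + 2*k + 2), so s_k = R(k)·t_k = -(k - 1)*factorial(k + 3)/2**k.
Verify: -(k**2 + 2*k + 2)*factorial(k + 3)/(2*2**k) matches t_k.

Yes. s_k = -(k - 1)*factorial(k + 3)/2**k.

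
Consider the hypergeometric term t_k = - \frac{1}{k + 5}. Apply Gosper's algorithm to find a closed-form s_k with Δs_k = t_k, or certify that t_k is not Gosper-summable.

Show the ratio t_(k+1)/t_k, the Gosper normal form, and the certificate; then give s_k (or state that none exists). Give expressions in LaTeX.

no hypergeometric antidifference exists

Ratio r(k) = (k + 5)/(k + 6).
Factor: A=k + 5; B=k + 6; C=1.
Key eq: (k + 5)·f(k+1) = (k + 5)·f(k) + (1).
Degrees (1,1,0) ⇒ d ≤ 0.
f = c0 ⇒ A·f(k+1) − B(k−1)·f(k) − C = -1. The system {-1 = 0} is inconsistent; no antidifference.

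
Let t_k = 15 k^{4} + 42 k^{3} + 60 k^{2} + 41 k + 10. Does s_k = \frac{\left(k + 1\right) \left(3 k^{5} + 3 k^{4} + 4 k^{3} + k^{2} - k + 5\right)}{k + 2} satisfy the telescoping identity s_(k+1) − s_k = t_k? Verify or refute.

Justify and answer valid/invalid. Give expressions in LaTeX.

s_(k+1) = (3*k**6 + 24*k**5 + 82*k**4 + 153*k**3 + 162*k**2 + 95*k + 30)/(k + 3)
s_(k+1) − s_k = (15*k**6 + 105*k**5 + 291*k**4 + 453*k**3 + 415*k**2 + 203*k + 45)/(k**2 + 5*k + 6)
(s_(k+1) − s_k) − t_k = (-12*k**5 - 69*k**4 - 140*k**3 - 160*k**2 - 93*k - 15)/(k**2 + 5*k + 6)

Invalid: residual \frac{- 12 k^{5} - 69 k^{4} - 140 k^{3} - 160 k^{2} - 93 k - 15}{k^{2} + 5 k + 6} ≠ 0.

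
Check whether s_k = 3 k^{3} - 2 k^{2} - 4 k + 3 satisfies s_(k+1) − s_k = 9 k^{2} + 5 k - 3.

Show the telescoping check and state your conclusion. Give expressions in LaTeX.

s_(k+1) = k*(3*k**2 + 7*k + 1)
s_(k+1) − s_k = 9*k**2 + 5*k - 3
(s_(k+1) − s_k) − t_k = 0

valid; difference matches t_k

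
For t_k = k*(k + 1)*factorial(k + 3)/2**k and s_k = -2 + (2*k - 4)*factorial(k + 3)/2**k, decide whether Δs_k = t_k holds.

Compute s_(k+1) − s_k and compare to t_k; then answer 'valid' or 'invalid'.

s_(k+1) = 2**(-k - 1)*(2*k - 2)*factorial(k + 4) - 2
s_(k+1) − s_k = k*(k + 1)*factorial(k + 3)/2**k
(s_(k+1) − s_k) − t_k = 0

Valid: the claim telescopes to t_k.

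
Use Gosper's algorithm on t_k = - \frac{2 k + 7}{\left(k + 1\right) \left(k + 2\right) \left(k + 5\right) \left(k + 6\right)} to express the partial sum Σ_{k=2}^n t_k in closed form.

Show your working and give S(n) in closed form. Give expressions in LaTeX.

S(n) = \frac{- n^{2} - 8 n + 9}{21 \left(n^{2} + 8 n + 12\right)}

t_(k+1)/t_k = (k + 1)*(k + 5)*(2*k + 9)/((k + 3)*(k + 7)*(2*k + 7)).
Factor: A=k + 1; B=k + 7; C=k**3 + 21*k**2/2 + 73*k/2 + 42.
Need (k + 1)·f(k+1) − (k + 6)·f(k) = k**3 + 21*k**2/2 + 73*k/2 + 42.
Degrees (1,1,3) ⇒ d ≤ 5.
Solving with deg f ≤ 5: f(k) = k*(k + 2)*(k + 3)*(k + 4)*(k + 6)/10.
R(k) = B(k−1)·f(k)/C(k) = k*(k + 2)*(k + 6)**2/(5*(2*k + 7)); s_k = R·t_k = k*(-k - 6)/(5*(k**2 + 6*k + 5)).
s_(k+1) − s_k = (-2*k - 7)/(k**4 + 14*k**3 + 65*k**2 + 112*k + 60) = t_k.
Evaluate: s_(n+1) = (-n**2 - 8*n - 7)/(5*(n**2 + 8*n + 12)); subtract s_(2) = -16/105 ⇒ S(n) = (-n**2 - 8*n + 9)/(21*(n**2 + 8*n + 12)).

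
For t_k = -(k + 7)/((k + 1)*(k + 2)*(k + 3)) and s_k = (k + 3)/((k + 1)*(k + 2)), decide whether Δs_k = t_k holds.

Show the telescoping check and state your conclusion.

s_(k+1) = (k + 4)/((k + 2)*(k + 3))
s_(k+1) − s_k = (-k - 5)/(k**3 + 6*k**2 + 11*k + 6)
(s_(k+1) − s_k) − t_k = 2/(k**3 + 6*k**2 + 11*k + 6)

Invalid: residual 2/(k**3 + 6*k**2 + 11*k + 6) ≠ 0.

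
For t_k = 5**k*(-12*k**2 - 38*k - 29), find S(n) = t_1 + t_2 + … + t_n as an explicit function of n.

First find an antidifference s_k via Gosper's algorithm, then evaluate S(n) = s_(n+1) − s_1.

Step 1: r(k) = 5*(12*k**2 + 62*k + 79)/(12*k**2 + 38*k + 29).
Take A(k)=5, B(k)=1, C(k)=k**2 + 19*k/6 + 29/12.
f must satisfy (5)·f(k+1) − (1)·f(k) = k**2 + 19*k/6 + 29/12.
Degrees (0,0,2) ⇒ d ≤ 2.
Match coefficients ⇒ f(k) = (3*k**2 + 2*k + 1)/12.
Then R = B(k−1)f/C = (3*k**2 + 2*k + 1)/(12*k**2 + 38*k + 29), so s_k = R(k)·t_k = 5**k*(-3*k**2 - 2*k - 1).
Check: Δs_k = 5**k*(-12*k**2 - 38*k - 29). ✓
Telescope: S(n) = s_(n+1) − s_(1) = 5**(n + 1)*(-3*n**2 - 8*n - 6) − (-30) = -15*5**n*n**2 - 40*5**n*n - 30*5**n + 30.

S(n) = -15*5**n*n**2 - 40*5**n*n - 30*5**n + 30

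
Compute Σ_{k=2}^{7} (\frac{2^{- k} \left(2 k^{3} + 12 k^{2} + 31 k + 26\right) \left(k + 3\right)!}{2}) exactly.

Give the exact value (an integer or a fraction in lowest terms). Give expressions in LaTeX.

Step 1: r(k) = (2*k**4 + 26*k**3 + 133*k**2 + 315*k + 284)/(2*(2*k**3 + 12*k**2 + 31*k + 26)).
Gosper form: A/B · C(k+1)/C(k) with A=k/2 + 2, B=1, C=k**3 + 6*k**2 + 31*k/2 + 13.
f must satisfy (k/2 + 2)·f(k+1) − (1)·f(k) = k**3 + 6*k**2 + 31*k/2 + 13.
Degrees (1,0,3) ⇒ d ≤ 2.
Solving with deg f ≤ 2: f(k) = 2*k**2 + 4*k + 1.
Then R = B(k−1)f/C = 2*(2*k**2 + 4*k + 1)/(2*k**3 + 12*k**2 + 31*k + 26), so s_k = R(k)·t_k = (2*k**2 + 4*k + 1)*factorial(k + 3)/2**k.
Check: Δs_k = (2*k**3 + 12*k**2 + 31*k + 26)*factorial(k + 3)/(2*2**k). ✓
Evaluate s at k=8 and k=2: 25103925 and 510; difference 25103415.

Σ = 25103415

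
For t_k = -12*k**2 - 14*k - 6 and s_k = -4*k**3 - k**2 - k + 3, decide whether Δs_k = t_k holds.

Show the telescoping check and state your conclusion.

s_(k+1) = -k - 4*(k + 1)**3 - (k + 1)**2 + 2
s_(k+1) − s_k = -12*k**2 - 14*k - 6
(s_(k+1) − s_k) − t_k = 0

Valid: the claim telescopes to t_k.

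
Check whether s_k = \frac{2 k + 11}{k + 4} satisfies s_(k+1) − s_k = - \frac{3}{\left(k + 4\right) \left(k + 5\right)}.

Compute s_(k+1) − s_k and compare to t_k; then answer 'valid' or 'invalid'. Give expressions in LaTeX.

s_(k+1) = (2*k + 13)/(k + 5)
s_(k+1) − s_k = -3/(k**2 + 9*k + 20)
(s_(k+1) − s_k) − t_k = 0

Valid: the claim telescopes to t_k.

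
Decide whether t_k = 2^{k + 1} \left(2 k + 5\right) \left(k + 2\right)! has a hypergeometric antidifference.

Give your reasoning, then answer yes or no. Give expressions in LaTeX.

Yes. s_k = 2^{k + 1} \left(k + 2\right)!.

Compute t_(k+1)/t_k: get 2*(k + 3)*(2*k + 7)/(2*k + 5).
Factor: A=2*k + 6; B=1; C=k + 5/2.
Solve (2*k + 6)·f(k+1) − (1)·f(k) = k + 5/2.
Bound: deg f ≤ 0.
Solving with deg f ≤ 0: f(k) = 1/2.
R(k) = B(k−1)·f(k)/C(k) = 1/(2*k + 5); s_k = R·t_k = 2**(k + 1)*factorial(k + 2).
Δs = 2**(k + 1)*(2*k + 5)*factorial(k + 2), as required.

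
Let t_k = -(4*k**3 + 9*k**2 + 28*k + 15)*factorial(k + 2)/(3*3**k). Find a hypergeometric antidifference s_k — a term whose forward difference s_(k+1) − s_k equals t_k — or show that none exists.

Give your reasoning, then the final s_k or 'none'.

r(k) = (4*k**4 + 33*k**3 + 121*k**2 + 230*k + 168)/(3*(4*k**3 + 9*k**2 + 28*k + 15)) after simplifying.
A = k/3 + 1, B = 1, C = k**3 + 9*k**2/4 + 7*k + 15/4.
f must satisfy (k/3 + 1)·f(k+1) − (1)·f(k) = k**3 + 9*k**2/4 + 7*k + 15/4.
Degrees (1,0,3) ⇒ d ≤ 2.
Match coefficients ⇒ f(k) = 3*(4*k**2 + k - 1)/4.
Then R = B(k−1)f/C = 3*(4*k**2 + k - 1)/(4*k**3 + 9*k**2 + 28*k + 15), so s_k = R(k)·t_k = -(4*k**2 + k - 1)*factorial(k + 2)/3**k.
s_(k+1) − s_k = -(4*k**3 + 9*k**2 + 28*k + 15)*factorial(k + 2)/(3*3**k) = t_k.

s_k = -(4*k**2 + k - 1)*factorial(k + 2)/3**k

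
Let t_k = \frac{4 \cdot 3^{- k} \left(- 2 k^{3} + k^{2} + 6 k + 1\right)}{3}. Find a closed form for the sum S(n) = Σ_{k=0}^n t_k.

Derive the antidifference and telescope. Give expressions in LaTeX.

S(n) = 3^{- n - 1} \left(- 3^{n + 1} + 4 n^{3} + 16 n^{2} + 18 n + 7\right)

The ratio is (2*k**3 + 5*k**2 - 2*k - 6)/(3*(2*k**3 - k**2 - 6*k - 1)).
Take A(k)=1/3, B(k)=1, C(k)=k**3 - k**2/2 - 3*k - 1/2.
Need (1/3)·f(k+1) − (1)·f(k) = k**3 - k**2/2 - 3*k - 1/2.
From deg A=0, deg B=0, deg C=3: d=3.
Solve for f: f(k) = -3*(4*k**3 + 4*k**2 - 2*k + 1)/8 (degree 3 ≤ 3).
R(k) = B(k−1)·f(k)/C(k) = -3*(4*k**3 + 4*k**2 - 2*k + 1)/(4*(2*k**3 - k**2 - 6*k - 1)); s_k = R·t_k = (4*k**3 + 4*k**2 - 2*k + 1)/3**k.
Verify: 4*(-2*k**3 + k**2 + 6*k + 1)/(3*3**k) matches t_k.
Telescope: S(n) = s_(n+1) − s_(0) = 3**(-n - 1)*(4*n**3 + 16*n**2 + 18*n + 7) − (1) = 3**(-n - 1)*(-3**(n + 1) + 4*n**3 + 16*n**2 + 18*n + 7).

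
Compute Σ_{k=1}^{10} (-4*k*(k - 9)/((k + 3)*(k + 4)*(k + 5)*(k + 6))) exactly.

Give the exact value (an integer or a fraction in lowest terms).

Step 1: r(k) = (k - 8)*(k + 1)*(k + 3)/(k*(k - 9)*(k + 7)).
So A=k + 3 and B=k + 7, with C=k**2 - 9*k.
f must satisfy (k + 3)·f(k+1) − (k + 6)·f(k) = k**2 - 9*k.
deg f ≤ 3 (via 1,1,2).
Match coefficients ⇒ f(k) = -k*(k - 1).
Then R = B(k−1)f/C = -(k - 1)*(k + 6)/(k - 9), so s_k = R(k)·t_k = 4*k*(k - 1)/((k + 3)*(k + 4)*(k + 5)).
Check: Δs_k = 4*k*(9 - k)/(k**4 + 18*k**3 + 119*k**2 + 342*k + 360). ✓
Sum = s_(11) − s_(1); s_(11) = 11/84, s_(1) = 0 ⇒ 11/84.

Σ = 11/84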